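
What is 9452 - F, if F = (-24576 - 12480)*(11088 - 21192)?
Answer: -374404372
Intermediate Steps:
F = 374413824 (F = -37056*(-10104) = 374413824)
9452 - F = 9452 - 1*374413824 = 9452 - 374413824 = -374404372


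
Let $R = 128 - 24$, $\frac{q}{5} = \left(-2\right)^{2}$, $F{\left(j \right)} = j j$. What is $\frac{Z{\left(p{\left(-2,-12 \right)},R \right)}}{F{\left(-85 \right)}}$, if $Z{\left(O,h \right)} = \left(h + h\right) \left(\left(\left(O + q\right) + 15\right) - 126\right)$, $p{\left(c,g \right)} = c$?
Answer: $- \frac{19344}{7225} \approx -2.6774$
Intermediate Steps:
$F{\left(j \right)} = j^{2}$
$q = 20$ ($q = 5 \left(-2\right)^{2} = 5 \cdot 4 = 20$)
$R = 104$ ($R = 128 - 24 = 104$)
$Z{\left(O,h \right)} = 2 h \left(-91 + O\right)$ ($Z{\left(O,h \right)} = \left(h + h\right) \left(\left(\left(O + 20\right) + 15\right) - 126\right) = 2 h \left(\left(\left(20 + O\right) + 15\right) - 126\right) = 2 h \left(\left(35 + O\right) - 126\right) = 2 h \left(-91 + O\right)$)
$\frac{Z{\left(p{\left(-2,-12 \right)},R \right)}}{F{\left(-85 \right)}} = \frac{2 \cdot 104 \left(-91 - 2\right)}{\left(-85\right)^{2}} = \frac{2 \cdot 104 \left(-93\right)}{7225} = \left(-19344\right) \frac{1}{7225} = - \frac{19344}{7225}$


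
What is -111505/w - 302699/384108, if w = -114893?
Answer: 8051966333/44131320444 ≈ 0.18245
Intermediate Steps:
-111505/w - 302699/384108 = -111505/(-114893) - 302699/384108 = -111505*(-1/114893) - 302699*1/384108 = 111505/114893 - 302699/384108 = 8051966333/44131320444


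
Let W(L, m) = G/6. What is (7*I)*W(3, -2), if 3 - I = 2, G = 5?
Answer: 35/6 ≈ 5.8333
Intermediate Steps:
I = 1 (I = 3 - 1*2 = 3 - 2 = 1)
W(L, m) = ⅚ (W(L, m) = 5/6 = 5*(⅙) = ⅚)
(7*I)*W(3, -2) = (7*1)*(⅚) = 7*(⅚) = 35/6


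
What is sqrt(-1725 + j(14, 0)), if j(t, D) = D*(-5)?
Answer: 5*I*sqrt(69) ≈ 41.533*I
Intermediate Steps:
j(t, D) = -5*D
sqrt(-1725 + j(14, 0)) = sqrt(-1725 - 5*0) = sqrt(-1725 + 0) = sqrt(-1725) = 5*I*sqrt(69)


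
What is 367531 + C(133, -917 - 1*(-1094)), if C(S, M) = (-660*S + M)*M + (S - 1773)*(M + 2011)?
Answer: -18726520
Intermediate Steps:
C(S, M) = M*(M - 660*S) + (-1773 + S)*(2011 + M) (C(S, M) = (M - 660*S)*M + (-1773 + S)*(2011 + M) = M*(M - 660*S) + (-1773 + S)*(2011 + M))
367531 + C(133, -917 - 1*(-1094)) = 367531 + (-3565503 + (-917 - 1*(-1094))² - 1773*(-917 - 1*(-1094)) + 2011*133 - 659*(-917 - 1*(-1094))*133) = 367531 + (-3565503 + (-917 + 1094)² - 1773*(-917 + 1094) + 267463 - 659*(-917 + 1094)*133) = 367531 + (-3565503 + 177² - 1773*177 + 267463 - 659*177*133) = 367531 + (-3565503 + 31329 - 313821 + 267463 - 15513519) = 367531 - 19094051 = -18726520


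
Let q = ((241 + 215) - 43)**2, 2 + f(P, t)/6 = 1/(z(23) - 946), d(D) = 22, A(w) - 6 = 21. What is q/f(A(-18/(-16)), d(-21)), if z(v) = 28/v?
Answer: -31410715/2211 ≈ -14207.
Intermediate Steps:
A(w) = 27 (A(w) = 6 + 21 = 27)
f(P, t) = -130449/10865 (f(P, t) = -12 + 6/(28/23 - 946) = -12 + 6/(-21730/23) = -12 + 6*(-23/21730) = -12 - 69/10865 = -130449/10865)
q = 170569 (q = (456 - 43)**2 = 413**2 = 170569)
q/f(A(-18/(-16)), d(-21)) = 170569/(-130449/10865) = 170569*(-10865/130449) = -31410715/2211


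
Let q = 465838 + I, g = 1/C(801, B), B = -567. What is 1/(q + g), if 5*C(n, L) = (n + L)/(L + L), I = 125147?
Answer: 13/7682490 ≈ 1.6922e-6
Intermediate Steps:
C(n, L) = (L + n)/(10*L) (C(n, L) = ((n + L)/(L + L))/5 = ((L + n)/((2*L)))/5 = ((L + n)*(1/(2*L)))/5 = ((L + n)/(2*L))/5 = (L + n)/(10*L))
g = -315/13 (g = 1/((⅒)*(-567 + 801)/(-567)) = 1/((⅒)*(-1/567)*234) = 1/(-13/315) = -315/13 ≈ -24.231)
q = 590985 (q = 465838 + 125147 = 590985)
1/(q + g) = 1/(590985 - 315/13) = 1/(7682490/13) = 13/7682490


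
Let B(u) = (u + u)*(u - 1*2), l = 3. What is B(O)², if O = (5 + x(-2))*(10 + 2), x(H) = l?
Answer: 325730304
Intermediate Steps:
x(H) = 3
O = 96 (O = (5 + 3)*(10 + 2) = 8*12 = 96)
B(u) = 2*u*(-2 + u) (B(u) = (2*u)*(u - 2) = (2*u)*(-2 + u) = 2*u*(-2 + u))
B(O)² = (2*96*(-2 + 96))² = (2*96*94)² = 18048² = 325730304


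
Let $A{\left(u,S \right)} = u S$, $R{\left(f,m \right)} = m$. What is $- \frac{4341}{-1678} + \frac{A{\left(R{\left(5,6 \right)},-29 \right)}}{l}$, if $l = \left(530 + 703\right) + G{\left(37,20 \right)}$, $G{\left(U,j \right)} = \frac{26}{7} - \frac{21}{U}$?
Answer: $\frac{657101247}{268615918} \approx 2.4462$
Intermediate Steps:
$A{\left(u,S \right)} = S u$
$G{\left(U,j \right)} = \frac{26}{7} - \frac{21}{U}$ ($G{\left(U,j \right)} = 26 \cdot \frac{1}{7} - \frac{21}{U} = \frac{26}{7} - \frac{21}{U}$)
$l = \frac{320162}{259}$ ($l = \left(530 + 703\right) + \left(\frac{26}{7} - \frac{21}{37}\right) = 1233 + \left(\frac{26}{7} - \frac{21}{37}\right) = 1233 + \frac{815}{259} = \frac{320162}{259} \approx 1236.1$)
$- \frac{4341}{-1678} + \frac{A{\left(R{\left(5,6 \right)},-29 \right)}}{l} = - \frac{4341}{-1678} + \frac{\left(-29\right) 6}{\frac{320162}{259}} = \left(-4341\right) \left(- \frac{1}{1678}\right) - \frac{22533}{160081} = \frac{4341}{1678} - \frac{22533}{160081} = \frac{657101247}{268615918}$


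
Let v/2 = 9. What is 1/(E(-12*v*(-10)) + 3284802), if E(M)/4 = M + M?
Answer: 1/3302082 ≈ 3.0284e-7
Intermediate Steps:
v = 18 (v = 2*9 = 18)
E(M) = 8*M (E(M) = 4*(M + M) = 4*(2*M) = 8*M)
1/(E(-12*v*(-10)) + 3284802) = 1/(8*(-12*18*(-10)) + 3284802) = 1/(8*(-216*(-10)) + 3284802) = 1/(8*2160 + 3284802) = 1/(17280 + 3284802) = 1/3302082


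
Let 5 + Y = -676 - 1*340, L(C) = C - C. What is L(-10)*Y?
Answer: 0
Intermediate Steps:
L(C) = 0
Y = -1021 (Y = -5 + (-676 - 1*340) = -5 + (-676 - 340) = -5 - 1016 = -1021)
L(-10)*Y = 0*(-1021) = 0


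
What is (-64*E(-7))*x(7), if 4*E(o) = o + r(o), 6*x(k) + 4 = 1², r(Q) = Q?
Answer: -112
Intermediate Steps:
x(k) = -½ (x(k) = -⅔ + (⅙)*1² = -⅔ + (⅙)*1 = -⅔ + ⅙ = -½)
E(o) = o/2 (E(o) = (o + o)/4 = (2*o)/4 = o/2)
(-64*E(-7))*x(7) = -32*(-7)*(-½) = -64*(-7/2)*(-½) = 224*(-½) = -112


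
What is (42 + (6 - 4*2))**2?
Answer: 1600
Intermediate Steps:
(42 + (6 - 4*2))**2 = (42 + (6 - 8))**2 = (42 - 2)**2 = 40**2 = 1600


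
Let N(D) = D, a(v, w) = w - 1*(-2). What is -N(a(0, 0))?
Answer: -2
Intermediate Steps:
a(v, w) = 2 + w (a(v, w) = w + 2 = 2 + w)
-N(a(0, 0)) = -(2 + 0) = -1*2 = -2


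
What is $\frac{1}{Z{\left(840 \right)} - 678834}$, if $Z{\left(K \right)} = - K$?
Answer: $- \frac{1}{679674} \approx -1.4713 \cdot 10^{-6}$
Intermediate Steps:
$\frac{1}{Z{\left(840 \right)} - 678834} = \frac{1}{\left(-1\right) 840 - 678834} = \frac{1}{-840 - 678834} = \frac{1}{-679674} = - \frac{1}{679674}$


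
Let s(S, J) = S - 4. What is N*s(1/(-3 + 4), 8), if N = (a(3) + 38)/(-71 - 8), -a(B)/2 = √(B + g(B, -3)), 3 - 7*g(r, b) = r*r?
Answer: 114/79 - 6*√105/553 ≈ 1.3319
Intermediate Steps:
s(S, J) = -4 + S
g(r, b) = 3/7 - r²/7 (g(r, b) = 3/7 - r*r/7 = 3/7 - r²/7)
a(B) = -2*√(3/7 + B - B²/7) (a(B) = -2*√(B + (3/7 - B²/7)) = -2*√(3/7 + B - B²/7))
N = -38/79 + 2*√105/553 (N = (-2*√(21 - 7*3² + 49*3)/7 + 38)/(-71 - 8) = (-2*√(21 - 7*9 + 147)/7 + 38)/(-79) = (-2*√(21 - 63 + 147)/7 + 38)*(-1/79) = (-2*√105/7 + 38)*(-1/79) = (38 - 2*√105/7)*(-1/79) = -38/79 + 2*√105/553 ≈ -0.44395)
N*s(1/(-3 + 4), 8) = (-38/79 + 2*√105/553)*(-4 + 1/(-3 + 4)) = (-38/79 + 2*√105/553)*(-4 + 1/1) = (-38/79 + 2*√105/553)*(-4 + 1) = (-38/79 + 2*√105/553)*(-3) = 114/79 - 6*√105/553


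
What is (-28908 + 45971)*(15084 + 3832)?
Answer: 322763708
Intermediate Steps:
(-28908 + 45971)*(15084 + 3832) = 17063*18916 = 322763708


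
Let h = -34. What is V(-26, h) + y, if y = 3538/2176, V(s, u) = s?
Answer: -26519/1088 ≈ -24.374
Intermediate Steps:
y = 1769/1088 (y = 3538*(1/2176) = 1769/1088 ≈ 1.6259)
V(-26, h) + y = -26 + 1769/1088 = -26519/1088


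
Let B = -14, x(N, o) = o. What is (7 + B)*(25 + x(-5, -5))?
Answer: -140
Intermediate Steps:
(7 + B)*(25 + x(-5, -5)) = (7 - 14)*(25 - 5) = -7*20 = -140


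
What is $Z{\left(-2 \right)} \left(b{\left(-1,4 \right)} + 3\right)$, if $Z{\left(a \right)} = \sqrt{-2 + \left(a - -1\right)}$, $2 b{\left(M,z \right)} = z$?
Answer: $5 i \sqrt{3} \approx 8.6602 i$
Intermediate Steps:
$b{\left(M,z \right)} = \frac{z}{2}$
$Z{\left(a \right)} = \sqrt{-1 + a}$ ($Z{\left(a \right)} = \sqrt{-2 + \left(a + 1\right)} = \sqrt{-2 + \left(1 + a\right)} = \sqrt{-1 + a}$)
$Z{\left(-2 \right)} \left(b{\left(-1,4 \right)} + 3\right) = \sqrt{-1 - 2} \left(\frac{1}{2} \cdot 4 + 3\right) = \sqrt{-3} \left(2 + 3\right) = i \sqrt{3} \cdot 5 = 5 i \sqrt{3}$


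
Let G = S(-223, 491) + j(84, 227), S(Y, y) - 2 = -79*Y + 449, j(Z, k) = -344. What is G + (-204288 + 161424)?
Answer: -25140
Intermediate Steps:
S(Y, y) = 451 - 79*Y (S(Y, y) = 2 + (-79*Y + 449) = 2 + (449 - 79*Y) = 451 - 79*Y)
G = 17724 (G = (451 - 79*(-223)) - 344 = (451 + 17617) - 344 = 18068 - 344 = 17724)
G + (-204288 + 161424) = 17724 + (-204288 + 161424) = 17724 - 42864 = -25140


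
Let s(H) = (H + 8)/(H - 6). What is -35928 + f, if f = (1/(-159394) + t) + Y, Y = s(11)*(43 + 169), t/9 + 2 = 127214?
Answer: 884465829627/796970 ≈ 1.1098e+6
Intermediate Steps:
t = 1144908 (t = -18 + 9*127214 = -18 + 1144926 = 1144908)
s(H) = (8 + H)/(-6 + H)
Y = 4028/5 (Y = ((8 + 11)/(-6 + 11))*(43 + 169) = (19/5)*212 = 4028/5 ≈ 805.60)
f = 913099367787/796970 (f = (1/(-159394) + 1144908) + 4028/5 = (-1/159394 + 1144908) + 4028/5 = 182491465751/159394 + 4028/5 = 913099367787/796970 ≈ 1.1457e+6)
-35928 + f = -35928 + 913099367787/796970 = 884465829627/796970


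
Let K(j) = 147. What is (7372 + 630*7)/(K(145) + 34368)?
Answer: 11782/34515 ≈ 0.34136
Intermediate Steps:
(7372 + 630*7)/(K(145) + 34368) = (7372 + 630*7)/(147 + 34368) = (7372 + 4410)/34515 = 11782*(1/34515) = 11782/34515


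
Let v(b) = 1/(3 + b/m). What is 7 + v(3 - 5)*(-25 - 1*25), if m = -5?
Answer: -131/17 ≈ -7.7059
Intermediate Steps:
v(b) = 1/(3 - b/5) (v(b) = 1/(3 + b/(-5)) = 1/(3 + b*(-1/5)) = 1/(3 - b/5))
7 + v(3 - 5)*(-25 - 1*25) = 7 + (-5/(-15 + (3 - 5)))*(-25 - 1*25) = 7 + (-5/(-15 - 2))*(-25 - 25) = 7 - 5/(-17)*(-50) = 7 - 5*(-1/17)*(-50) = 7 + (5/17)*(-50) = 7 - 250/17 = -131/17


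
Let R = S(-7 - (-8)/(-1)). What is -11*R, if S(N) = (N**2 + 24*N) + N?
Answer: 1650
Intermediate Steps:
S(N) = N**2 + 25*N
R = -150 (R = (-7 - (-8)/(-1))*(25 + (-7 - (-8)/(-1))) = (-7 - (-8)*(-1))*(25 + (-7 - (-8)*(-1))) = (-7 - 1*8)*(25 + (-7 - 1*8)) = (-7 - 8)*(25 + (-7 - 8)) = -15*(25 - 15) = -15*10 = -150)
-11*R = -11*(-150) = 1650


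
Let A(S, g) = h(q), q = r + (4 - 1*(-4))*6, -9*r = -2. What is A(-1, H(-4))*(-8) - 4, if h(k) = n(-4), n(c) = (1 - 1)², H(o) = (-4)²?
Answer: -4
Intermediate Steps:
H(o) = 16
r = 2/9 (r = -⅑*(-2) = 2/9 ≈ 0.22222)
q = 434/9 (q = 2/9 + (4 - 1*(-4))*6 = 2/9 + (4 + 4)*6 = 2/9 + 8*6 = 2/9 + 48 = 434/9 ≈ 48.222)
n(c) = 0 (n(c) = 0² = 0)
h(k) = 0
A(S, g) = 0
A(-1, H(-4))*(-8) - 4 = 0*(-8) - 4 = 0 - 4 = -4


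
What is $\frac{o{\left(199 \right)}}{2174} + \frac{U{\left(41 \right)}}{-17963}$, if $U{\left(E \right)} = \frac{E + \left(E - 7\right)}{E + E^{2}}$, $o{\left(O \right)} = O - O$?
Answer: $- \frac{25}{10310762} \approx -2.4247 \cdot 10^{-6}$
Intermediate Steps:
$o{\left(O \right)} = 0$
$U{\left(E \right)} = \frac{-7 + 2 E}{E + E^{2}}$ ($U{\left(E \right)} = \frac{E + \left(E - 7\right)}{E + E^{2}} = \frac{E + \left(-7 + E\right)}{E + E^{2}} = \frac{-7 + 2 E}{E + E^{2}}$)
$\frac{o{\left(199 \right)}}{2174} + \frac{U{\left(41 \right)}}{-17963} = \frac{0}{2174} + \frac{\frac{1}{41} \frac{1}{1 + 41} \left(-7 + 2 \cdot 41\right)}{-17963} = 0 \cdot \frac{1}{2174} + \frac{-7 + 82}{41 \cdot 42} \left(- \frac{1}{17963}\right) = 0 + \frac{1}{41} \cdot \frac{1}{42} \cdot 75 \left(- \frac{1}{17963}\right) = 0 + \frac{25}{574} \left(- \frac{1}{17963}\right) = 0 - \frac{25}{10310762} = - \frac{25}{10310762}$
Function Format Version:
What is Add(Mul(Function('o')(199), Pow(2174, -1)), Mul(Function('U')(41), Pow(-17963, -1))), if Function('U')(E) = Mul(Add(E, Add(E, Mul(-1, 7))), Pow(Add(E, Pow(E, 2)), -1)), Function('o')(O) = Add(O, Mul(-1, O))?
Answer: Rational(-25, 10310762) ≈ -2.4247e-6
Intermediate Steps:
Function('o')(O) = 0
Function('U')(E) = Mul(Pow(Add(E, Pow(E, 2)), -1), Add(-7, Mul(2, E))) (Function('U')(E) = Mul(Add(E, Add(E, -7)), Pow(Add(E, Pow(E, 2)), -1)) = Mul(Add(E, Add(-7, E)), Pow(Add(E, Pow(E, 2)), -1)) = Mul(Add(-7, Mul(2, E)), Pow(Add(E, Pow(E, 2)), -1)) = Mul(Pow(Add(E, Pow(E, 2)), -1), Add(-7, Mul(2, E))))
Add(Mul(Function('o')(199), Pow(2174, -1)), Mul(Function('U')(41), Pow(-17963, -1))) = Add(Mul(0, Pow(2174, -1)), Mul(Mul(Pow(41, -1), Pow(Add(1, 41), -1), Add(-7, Mul(2, 41))), Pow(-17963, -1))) = Add(Mul(0, Rational(1, 2174)), Mul(Mul(Rational(1, 41), Pow(42, -1), Add(-7, 82)), Rational(-1, 17963))) = Add(0, Mul(Mul(Rational(1, 41), Rational(1, 42), 75), Rational(-1, 17963))) = Add(0, Mul(Rational(25, 574), Rational(-1, 17963))) = Add(0, Rational(-25, 10310762)) = Rational(-25, 10310762)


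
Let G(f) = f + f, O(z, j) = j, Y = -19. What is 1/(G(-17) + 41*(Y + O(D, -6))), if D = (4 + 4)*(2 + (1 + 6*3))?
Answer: -1/1059 ≈ -0.00094429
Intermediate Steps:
D = 168 (D = 8*(2 + (1 + 18)) = 8*(2 + 19) = 8*21 = 168)
G(f) = 2*f
1/(G(-17) + 41*(Y + O(D, -6))) = 1/(2*(-17) + 41*(-19 - 6)) = 1/(-34 + 41*(-25)) = 1/(-34 - 1025) = 1/(-1059) = -1/1059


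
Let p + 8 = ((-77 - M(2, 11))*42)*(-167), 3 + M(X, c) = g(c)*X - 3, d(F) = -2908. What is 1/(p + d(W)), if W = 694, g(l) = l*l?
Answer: 1/2192466 ≈ 4.5611e-7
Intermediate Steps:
g(l) = l²
M(X, c) = -6 + X*c² (M(X, c) = -3 + (c²*X - 3) = -3 + (X*c² - 3) = -3 + (-3 + X*c²) = -6 + X*c²)
p = 2195374 (p = -8 + ((-77 - (-6 + 2*11²))*42)*(-167) = -8 + ((-77 - (-6 + 2*121))*42)*(-167) = -8 + ((-77 - (-6 + 242))*42)*(-167) = -8 + ((-77 - 1*236)*42)*(-167) = -8 + ((-77 - 236)*42)*(-167) = -8 - 313*42*(-167) = -8 - 13146*(-167) = -8 + 2195382 = 2195374)
1/(p + d(W)) = 1/(2195374 - 2908) = 1/2192466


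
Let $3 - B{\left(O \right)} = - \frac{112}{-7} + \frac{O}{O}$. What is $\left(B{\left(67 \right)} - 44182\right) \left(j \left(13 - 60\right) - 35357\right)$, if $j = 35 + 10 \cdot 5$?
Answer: $1739200992$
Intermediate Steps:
$j = 85$ ($j = 35 + 50 = 85$)
$B{\left(O \right)} = -14$ ($B{\left(O \right)} = 3 - \left(- \frac{112}{-7} + \frac{O}{O}\right) = 3 - \left(\left(-112\right) \left(- \frac{1}{7}\right) + 1\right) = 3 - \left(16 + 1\right) = 3 - 17 = -14$)
$\left(B{\left(67 \right)} - 44182\right) \left(j \left(13 - 60\right) - 35357\right) = \left(-14 - 44182\right) \left(85 \left(13 - 60\right) - 35357\right) = - 44196 \left(85 \left(-47\right) - 35357\right) = - 44196 \left(-3995 - 35357\right) = \left(-44196\right) \left(-39352\right) = 1739200992$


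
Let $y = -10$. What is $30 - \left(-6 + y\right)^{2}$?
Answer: $-226$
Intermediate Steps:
$30 - \left(-6 + y\right)^{2} = 30 - \left(-6 - 10\right)^{2} = 30 - \left(-16\right)^{2} = 30 - 256 = -226$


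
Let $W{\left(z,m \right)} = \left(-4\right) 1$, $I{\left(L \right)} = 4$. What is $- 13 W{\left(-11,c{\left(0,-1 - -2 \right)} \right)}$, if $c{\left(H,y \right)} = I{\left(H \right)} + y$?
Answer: $52$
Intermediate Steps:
$c{\left(H,y \right)} = 4 + y$
$W{\left(z,m \right)} = -4$
$- 13 W{\left(-11,c{\left(0,-1 - -2 \right)} \right)} = \left(-13\right) \left(-4\right) = 52$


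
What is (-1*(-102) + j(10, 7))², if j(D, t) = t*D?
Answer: 29584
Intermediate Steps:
j(D, t) = D*t
(-1*(-102) + j(10, 7))² = (-1*(-102) + 10*7)² = (102 + 70)² = 172² = 29584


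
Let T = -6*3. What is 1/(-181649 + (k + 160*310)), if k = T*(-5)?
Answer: -1/131959 ≈ -7.5781e-6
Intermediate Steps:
T = -18
k = 90 (k = -18*(-5) = 90)
1/(-181649 + (k + 160*310)) = 1/(-181649 + (90 + 160*310)) = 1/(-181649 + (90 + 49600)) = 1/(-181649 + 49690) = 1/(-131959) = -1/131959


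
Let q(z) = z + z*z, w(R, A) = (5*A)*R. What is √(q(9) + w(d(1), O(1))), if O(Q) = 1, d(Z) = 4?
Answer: √110 ≈ 10.488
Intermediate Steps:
w(R, A) = 5*A*R
q(z) = z + z²
√(q(9) + w(d(1), O(1))) = √(9*(1 + 9) + 5*1*4) = √(9*10 + 20) = √(90 + 20) = √110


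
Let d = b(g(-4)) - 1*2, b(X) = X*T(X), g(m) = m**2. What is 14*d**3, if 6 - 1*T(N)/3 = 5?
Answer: 1362704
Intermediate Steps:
T(N) = 3 (T(N) = 18 - 3*5 = 18 - 15 = 3)
b(X) = 3*X (b(X) = X*3 = 3*X)
d = 46 (d = 3*(-4)**2 - 1*2 = 3*16 - 2 = 48 - 2 = 46)
14*d**3 = 14*46**3 = 14*97336 = 1362704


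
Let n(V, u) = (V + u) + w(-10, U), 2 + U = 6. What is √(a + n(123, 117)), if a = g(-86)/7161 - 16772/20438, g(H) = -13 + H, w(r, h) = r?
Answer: √1126900552079533/2217523 ≈ 15.138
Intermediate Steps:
U = 4 (U = -2 + 6 = 4)
a = -1850419/2217523 (a = (-13 - 86)/7161 - 16772/20438 = -99*1/7161 - 16772*1/20438 = -3/217 - 8386/10219 = -1850419/2217523 ≈ -0.83445)
n(V, u) = -10 + V + u (n(V, u) = (V + u) - 10 = -10 + V + u)
√(a + n(123, 117)) = √(-1850419/2217523 + (-10 + 123 + 117)) = √(-1850419/2217523 + 230) = √(508179871/2217523) = √1126900552079533/2217523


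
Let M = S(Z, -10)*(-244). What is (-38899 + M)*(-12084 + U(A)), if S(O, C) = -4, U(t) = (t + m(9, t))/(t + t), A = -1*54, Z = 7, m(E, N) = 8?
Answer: 8248416833/18 ≈ 4.5825e+8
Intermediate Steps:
A = -54
U(t) = (8 + t)/(2*t) (U(t) = (t + 8)/(t + t) = (8 + t)/((2*t)) = (8 + t)*(1/(2*t)) = (8 + t)/(2*t))
M = 976 (M = -4*(-244) = 976)
(-38899 + M)*(-12084 + U(A)) = (-38899 + 976)*(-12084 + (½)*(8 - 54)/(-54)) = -37923*(-12084 + (½)*(-1/54)*(-46)) = -37923*(-12084 + 23/54) = -37923*(-652513/54) = 8248416833/18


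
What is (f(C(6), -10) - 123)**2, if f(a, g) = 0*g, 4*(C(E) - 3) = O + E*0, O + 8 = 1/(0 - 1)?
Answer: 15129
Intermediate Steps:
O = -9 (O = -8 + 1/(0 - 1) = -8 + 1/(-1) = -8 - 1 = -9)
C(E) = 3/4 (C(E) = 3 + (-9 + E*0)/4 = 3 + (-9 + 0)/4 = 3 + (1/4)*(-9) = 3 - 9/4 = 3/4)
f(a, g) = 0
(f(C(6), -10) - 123)**2 = (0 - 123)**2 = (-123)**2 = 15129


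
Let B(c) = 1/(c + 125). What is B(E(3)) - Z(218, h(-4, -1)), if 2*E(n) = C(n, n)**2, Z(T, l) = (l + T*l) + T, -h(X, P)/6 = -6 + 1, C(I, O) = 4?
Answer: -902803/133 ≈ -6788.0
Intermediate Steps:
h(X, P) = 30 (h(X, P) = -6*(-6 + 1) = -6*(-5) = 30)
Z(T, l) = T + l + T*l
E(n) = 8 (E(n) = (1/2)*4**2 = (1/2)*16 = 8)
B(c) = 1/(125 + c)
B(E(3)) - Z(218, h(-4, -1)) = 1/(125 + 8) - (218 + 30 + 218*30) = 1/133 - (218 + 30 + 6540) = 1/133 - 1*6788 = 1/133 - 6788 = -902803/133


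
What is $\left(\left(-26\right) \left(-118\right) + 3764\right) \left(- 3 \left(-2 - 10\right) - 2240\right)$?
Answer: $-15057728$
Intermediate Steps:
$\left(\left(-26\right) \left(-118\right) + 3764\right) \left(- 3 \left(-2 - 10\right) - 2240\right) = \left(3068 + 3764\right) \left(\left(-3\right) \left(-12\right) - 2240\right) = 6832 \left(36 - 2240\right) = 6832 \left(-2204\right) = -15057728$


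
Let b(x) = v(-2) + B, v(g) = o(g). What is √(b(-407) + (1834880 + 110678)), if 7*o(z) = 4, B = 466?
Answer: 2*√23838801/7 ≈ 1395.0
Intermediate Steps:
o(z) = 4/7 (o(z) = (⅐)*4 = 4/7)
v(g) = 4/7
b(x) = 3266/7 (b(x) = 4/7 + 466 = 3266/7)
√(b(-407) + (1834880 + 110678)) = √(3266/7 + (1834880 + 110678)) = √(3266/7 + 1945558) = √(13622172/7) = 2*√23838801/7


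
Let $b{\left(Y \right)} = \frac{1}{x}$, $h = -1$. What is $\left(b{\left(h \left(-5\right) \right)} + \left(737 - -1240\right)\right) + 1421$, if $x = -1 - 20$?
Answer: $\frac{71357}{21} \approx 3398.0$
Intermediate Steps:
$x = -21$ ($x = -1 - 20 = -21$)
$b{\left(Y \right)} = - \frac{1}{21}$ ($b{\left(Y \right)} = \frac{1}{-21} = - \frac{1}{21}$)
$\left(b{\left(h \left(-5\right) \right)} + \left(737 - -1240\right)\right) + 1421 = \left(- \frac{1}{21} + \left(737 - -1240\right)\right) + 1421 = \left(- \frac{1}{21} + \left(737 + 1240\right)\right) + 1421 = \left(- \frac{1}{21} + 1977\right) + 1421 = \frac{41516}{21} + 1421 = \frac{71357}{21}$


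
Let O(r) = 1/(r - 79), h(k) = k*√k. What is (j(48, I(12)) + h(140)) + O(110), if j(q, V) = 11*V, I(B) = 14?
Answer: 4775/31 + 280*√35 ≈ 1810.5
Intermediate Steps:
h(k) = k^(3/2)
O(r) = 1/(-79 + r)
(j(48, I(12)) + h(140)) + O(110) = (11*14 + 140^(3/2)) + 1/(-79 + 110) = (154 + 280*√35) + 1/31 = 4775/31 + 280*√35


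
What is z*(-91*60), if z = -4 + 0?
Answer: 21840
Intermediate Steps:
z = -4
z*(-91*60) = -(-364)*60 = -4*(-5460) = 21840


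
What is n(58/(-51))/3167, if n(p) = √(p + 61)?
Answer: √155703/161517 ≈ 0.0024430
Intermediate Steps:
n(p) = √(61 + p)
n(58/(-51))/3167 = √(61 + 58/(-51))/3167 = √(61 + 58*(-1/51))*(1/3167) = √(61 - 58/51)*(1/3167) = √(3053/51)*(1/3167) = (√155703/51)*(1/3167) = √155703/161517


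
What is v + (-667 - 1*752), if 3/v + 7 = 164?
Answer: -222780/157 ≈ -1419.0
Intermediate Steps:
v = 3/157 (v = 3/(-7 + 164) = 3/157 ≈ 0.019108)
v + (-667 - 1*752) = 3/157 + (-667 - 1*752) = 3/157 + (-667 - 752) = 3/157 - 1419 = -222780/157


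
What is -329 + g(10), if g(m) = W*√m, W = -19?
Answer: -329 - 19*√10 ≈ -389.08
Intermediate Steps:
g(m) = -19*√m
-329 + g(10) = -329 - 19*√10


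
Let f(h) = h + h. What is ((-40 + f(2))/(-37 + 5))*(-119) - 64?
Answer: -1583/8 ≈ -197.88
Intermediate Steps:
f(h) = 2*h
((-40 + f(2))/(-37 + 5))*(-119) - 64 = ((-40 + 2*2)/(-37 + 5))*(-119) - 64 = ((-40 + 4)/(-32))*(-119) - 64 = -36*(-1/32)*(-119) - 64 = (9/8)*(-119) - 64 = -1071/8 - 64 = -1583/8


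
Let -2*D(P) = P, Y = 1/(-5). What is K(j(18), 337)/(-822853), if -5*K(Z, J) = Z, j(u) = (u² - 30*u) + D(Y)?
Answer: -2159/41142650 ≈ -5.2476e-5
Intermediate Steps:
Y = -⅕ ≈ -0.20000
D(P) = -P/2
j(u) = ⅒ + u² - 30*u (j(u) = (u² - 30*u) - ½*(-⅕) = (u² - 30*u) + ⅒ = ⅒ + u² - 30*u)
K(Z, J) = -Z/5
K(j(18), 337)/(-822853) = -(⅒ + 18² - 30*18)/5/(-822853) = -(⅒ + 324 - 540)/5*(-1/822853) = -⅕*(-2159/10)*(-1/822853) = (2159/50)*(-1/822853) = -2159/41142650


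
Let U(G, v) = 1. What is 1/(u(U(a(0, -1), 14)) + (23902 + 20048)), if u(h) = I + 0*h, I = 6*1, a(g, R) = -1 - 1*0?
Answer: 1/43956 ≈ 2.2750e-5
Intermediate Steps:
a(g, R) = -1 (a(g, R) = -1 + 0 = -1)
I = 6
u(h) = 6 (u(h) = 6 + 0*h = 6 + 0 = 6)
1/(u(U(a(0, -1), 14)) + (23902 + 20048)) = 1/(6 + (23902 + 20048)) = 1/(6 + 43950) = 1/43956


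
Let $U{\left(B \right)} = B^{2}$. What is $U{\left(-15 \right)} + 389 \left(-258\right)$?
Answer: $-100137$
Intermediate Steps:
$U{\left(-15 \right)} + 389 \left(-258\right) = \left(-15\right)^{2} + 389 \left(-258\right) = 225 - 100362 = -100137$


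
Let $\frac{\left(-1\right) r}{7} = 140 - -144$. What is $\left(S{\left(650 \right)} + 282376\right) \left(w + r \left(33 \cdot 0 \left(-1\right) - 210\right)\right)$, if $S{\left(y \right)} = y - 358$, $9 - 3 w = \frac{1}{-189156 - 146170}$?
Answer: $\frac{59357271476142250}{502989} \approx 1.1801 \cdot 10^{11}$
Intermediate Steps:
$w = \frac{3017935}{1005978}$ ($w = 3 - \frac{1}{3 \left(-189156 - 146170\right)} = 3 - \frac{1}{3 \left(-335326\right)} = 3 - - \frac{1}{1005978} = 3 + \frac{1}{1005978} = \frac{3017935}{1005978} \approx 3.0$)
$r = -1988$ ($r = - 7 \left(140 - -144\right) = - 7 \left(140 + 144\right) = \left(-7\right) 284 = -1988$)
$S{\left(y \right)} = -358 + y$
$\left(S{\left(650 \right)} + 282376\right) \left(w + r \left(33 \cdot 0 \left(-1\right) - 210\right)\right) = \left(\left(-358 + 650\right) + 282376\right) \left(\frac{3017935}{1005978} - 1988 \left(33 \cdot 0 \left(-1\right) - 210\right)\right) = \left(292 + 282376\right) \left(\frac{3017935}{1005978} - 1988 \left(33 \cdot 0 - 210\right)\right) = 282668 \left(\frac{3017935}{1005978} - 1988 \left(0 - 210\right)\right) = 282668 \left(\frac{3017935}{1005978} - -417480\right) = 282668 \left(\frac{3017935}{1005978} + 417480\right) = 282668 \cdot \frac{419978713375}{1005978} = \frac{59357271476142250}{502989}$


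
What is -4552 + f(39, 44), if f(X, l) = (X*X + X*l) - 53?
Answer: -1368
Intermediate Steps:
f(X, l) = -53 + X² + X*l (f(X, l) = (X² + X*l) - 53 = -53 + X² + X*l)
-4552 + f(39, 44) = -4552 + (-53 + 39² + 39*44) = -4552 + (-53 + 1521 + 1716) = -4552 + 3184 = -1368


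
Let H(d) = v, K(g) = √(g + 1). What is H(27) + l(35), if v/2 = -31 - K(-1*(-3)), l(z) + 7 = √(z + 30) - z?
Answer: -108 + √65 ≈ -99.938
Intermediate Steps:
K(g) = √(1 + g)
l(z) = -7 + √(30 + z) - z (l(z) = -7 + (√(z + 30) - z) = -7 + (√(30 + z) - z) = -7 + √(30 + z) - z)
v = -66 (v = 2*(-31 - √(1 - 1*(-3))) = 2*(-31 - √(1 + 3)) = 2*(-31 - √4) = 2*(-31 - 1*2) = 2*(-31 - 2) = 2*(-33) = -66)
H(d) = -66
H(27) + l(35) = -66 + (-7 + √(30 + 35) - 1*35) = -66 + (-7 + √65 - 35) = -66 + (-42 + √65) = -108 + √65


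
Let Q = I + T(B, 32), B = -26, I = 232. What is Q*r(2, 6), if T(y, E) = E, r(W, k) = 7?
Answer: 1848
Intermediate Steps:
Q = 264 (Q = 232 + 32 = 264)
Q*r(2, 6) = 264*7 = 1848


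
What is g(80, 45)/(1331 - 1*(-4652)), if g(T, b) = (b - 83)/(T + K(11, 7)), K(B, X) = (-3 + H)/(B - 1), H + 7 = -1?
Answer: -380/4720587 ≈ -8.0498e-5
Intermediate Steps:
H = -8 (H = -7 - 1 = -8)
K(B, X) = -11/(-1 + B) (K(B, X) = (-3 - 8)/(B - 1) = -11/(-1 + B))
g(T, b) = (-83 + b)/(-11/10 + T) (g(T, b) = (b - 83)/(T - 11/(-1 + 11)) = (-83 + b)/(T - 11/10) = (-83 + b)/(-11/10 + T))
g(80, 45)/(1331 - 1*(-4652)) = (10*(-83 + 45)/(-11 + 10*80))/(1331 - 1*(-4652)) = (10*(-38)/(-11 + 800))/(1331 + 4652) = (10*(-38)/789)/5983 = (10*(1/789)*(-38))*(1/5983) = -380/789*1/5983 = -380/4720587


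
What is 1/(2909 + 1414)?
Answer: 1/4323 ≈ 0.00023132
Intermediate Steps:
1/(2909 + 1414) = 1/4323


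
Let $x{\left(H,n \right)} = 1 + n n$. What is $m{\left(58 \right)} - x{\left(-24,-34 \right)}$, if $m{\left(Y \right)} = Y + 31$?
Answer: $-1068$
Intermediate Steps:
$x{\left(H,n \right)} = 1 + n^{2}$
$m{\left(Y \right)} = 31 + Y$
$m{\left(58 \right)} - x{\left(-24,-34 \right)} = \left(31 + 58\right) - \left(1 + \left(-34\right)^{2}\right) = 89 - \left(1 + 1156\right) = 89 - 1157 = -1068$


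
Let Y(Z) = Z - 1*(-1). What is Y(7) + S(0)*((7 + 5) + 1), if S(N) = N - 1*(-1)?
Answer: 21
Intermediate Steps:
S(N) = 1 + N (S(N) = N + 1 = 1 + N)
Y(Z) = 1 + Z (Y(Z) = Z + 1 = 1 + Z)
Y(7) + S(0)*((7 + 5) + 1) = (1 + 7) + (1 + 0)*((7 + 5) + 1) = 8 + 1*(12 + 1) = 8 + 1*13 = 8 + 13 = 21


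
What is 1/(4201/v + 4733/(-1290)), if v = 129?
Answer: 1290/37277 ≈ 0.034606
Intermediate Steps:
1/(4201/v + 4733/(-1290)) = 1/(4201/129 + 4733/(-1290)) = 1/(4201*(1/129) + 4733*(-1/1290)) = 1/(4201/129 - 4733/1290) = 1/(37277/1290) = 1290/37277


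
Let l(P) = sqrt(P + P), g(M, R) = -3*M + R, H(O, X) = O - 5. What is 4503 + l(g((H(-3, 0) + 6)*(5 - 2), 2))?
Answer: 4503 + 2*sqrt(10) ≈ 4509.3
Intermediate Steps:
H(O, X) = -5 + O
g(M, R) = R - 3*M
l(P) = sqrt(2)*sqrt(P) (l(P) = sqrt(2*P) = sqrt(2)*sqrt(P))
4503 + l(g((H(-3, 0) + 6)*(5 - 2), 2)) = 4503 + sqrt(2)*sqrt(2 - 3*((-5 - 3) + 6)*(5 - 2)) = 4503 + sqrt(2)*sqrt(2 - 3*(-8 + 6)*3) = 4503 + sqrt(2)*sqrt(2 - (-6)*3) = 4503 + sqrt(2)*sqrt(2 - 3*(-6)) = 4503 + sqrt(2)*sqrt(2 + 18) = 4503 + sqrt(2)*sqrt(20) = 4503 + sqrt(2)*(2*sqrt(5)) = 4503 + 2*sqrt(10)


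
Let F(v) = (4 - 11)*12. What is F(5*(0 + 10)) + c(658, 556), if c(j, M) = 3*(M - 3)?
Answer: 1575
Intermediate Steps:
F(v) = -84 (F(v) = -7*12 = -84)
c(j, M) = -9 + 3*M (c(j, M) = 3*(-3 + M) = -9 + 3*M)
F(5*(0 + 10)) + c(658, 556) = -84 + (-9 + 3*556) = -84 + (-9 + 1668) = -84 + 1659 = 1575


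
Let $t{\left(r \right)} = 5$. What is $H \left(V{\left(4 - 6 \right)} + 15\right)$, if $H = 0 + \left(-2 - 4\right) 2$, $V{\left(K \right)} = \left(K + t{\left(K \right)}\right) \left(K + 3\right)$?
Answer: $-216$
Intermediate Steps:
$V{\left(K \right)} = \left(3 + K\right) \left(5 + K\right)$ ($V{\left(K \right)} = \left(K + 5\right) \left(K + 3\right) = \left(5 + K\right) \left(3 + K\right) = \left(3 + K\right) \left(5 + K\right)$)
$H = -12$ ($H = 0 - 12 = -12$)
$H \left(V{\left(4 - 6 \right)} + 15\right) = - 12 \left(\left(15 + \left(4 - 6\right)^{2} + 8 \left(4 - 6\right)\right) + 15\right) = - 12 \left(\left(15 + \left(-2\right)^{2} + 8 \left(-2\right)\right) + 15\right) = - 12 \left(\left(15 + 4 - 16\right) + 15\right) = - 12 \left(3 + 15\right) = \left(-12\right) 18 = -216$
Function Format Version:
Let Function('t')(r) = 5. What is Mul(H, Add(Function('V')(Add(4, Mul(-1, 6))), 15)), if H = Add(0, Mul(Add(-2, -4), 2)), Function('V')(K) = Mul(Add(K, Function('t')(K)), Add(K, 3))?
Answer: -216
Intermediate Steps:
Function('V')(K) = Mul(Add(3, K), Add(5, K)) (Function('V')(K) = Mul(Add(K, 5), Add(K, 3)) = Mul(Add(5, K), Add(3, K)) = Mul(Add(3, K), Add(5, K)))
H = -12 (H = Add(0, Mul(-6, 2)) = Add(0, -12) = -12)
Mul(H, Add(Function('V')(Add(4, Mul(-1, 6))), 15)) = Mul(-12, Add(Add(15, Pow(Add(4, Mul(-1, 6)), 2), Mul(8, Add(4, Mul(-1, 6)))), 15)) = Mul(-12, Add(Add(15, Pow(Add(4, -6), 2), Mul(8, Add(4, -6))), 15)) = Mul(-12, Add(Add(15, Pow(-2, 2), Mul(8, -2)), 15)) = Mul(-12, Add(Add(15, 4, -16), 15)) = Mul(-12, Add(3, 15)) = Mul(-12, 18) = -216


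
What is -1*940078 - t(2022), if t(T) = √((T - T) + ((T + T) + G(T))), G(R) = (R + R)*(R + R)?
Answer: -940078 - 2*√4089495 ≈ -9.4412e+5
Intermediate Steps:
G(R) = 4*R² (G(R) = (2*R)*(2*R) = 4*R²)
t(T) = √(2*T + 4*T²) (t(T) = √((T - T) + ((T + T) + 4*T²)) = √(0 + (2*T + 4*T²)) = √(2*T + 4*T²))
-1*940078 - t(2022) = -1*940078 - √2*√(2022*(1 + 2*2022)) = -940078 - √2*√(2022*(1 + 4044)) = -940078 - √2*√(2022*4045) = -940078 - √2*√8178990 = -940078 - 2*√4089495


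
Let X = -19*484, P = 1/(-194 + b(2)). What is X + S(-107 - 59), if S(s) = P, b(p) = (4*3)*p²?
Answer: -1342617/146 ≈ -9196.0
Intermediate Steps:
b(p) = 12*p²
P = -1/146 (P = 1/(-194 + 12*2²) = 1/(-194 + 12*4) = 1/(-194 + 48) = 1/(-146) = -1/146 ≈ -0.0068493)
S(s) = -1/146
X = -9196
X + S(-107 - 59) = -9196 - 1/146 = -1342617/146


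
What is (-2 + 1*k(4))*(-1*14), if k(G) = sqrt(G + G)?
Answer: 28 - 28*sqrt(2) ≈ -11.598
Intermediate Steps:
k(G) = sqrt(2)*sqrt(G) (k(G) = sqrt(2*G) = sqrt(2)*sqrt(G))
(-2 + 1*k(4))*(-1*14) = (-2 + 1*(sqrt(2)*sqrt(4)))*(-1*14) = (-2 + 1*(sqrt(2)*2))*(-14) = (-2 + 1*(2*sqrt(2)))*(-14) = (-2 + 2*sqrt(2))*(-14) = 28 - 28*sqrt(2)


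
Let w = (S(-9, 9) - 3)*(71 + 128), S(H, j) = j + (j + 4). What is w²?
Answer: 14295961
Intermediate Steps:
S(H, j) = 4 + 2*j (S(H, j) = j + (4 + j) = 4 + 2*j)
w = 3781 (w = ((4 + 2*9) - 3)*(71 + 128) = ((4 + 18) - 3)*199 = (22 - 3)*199 = 19*199 = 3781)
w² = 3781² = 14295961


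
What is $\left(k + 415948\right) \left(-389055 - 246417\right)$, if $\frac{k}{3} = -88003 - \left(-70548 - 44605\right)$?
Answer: $-316082501856$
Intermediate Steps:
$k = 81450$ ($k = 3 \left(-88003 - \left(-70548 - 44605\right)\right) = 3 \left(-88003 - -115153\right) = 3 \left(-88003 + 115153\right) = 3 \cdot 27150 = 81450$)
$\left(k + 415948\right) \left(-389055 - 246417\right) = \left(81450 + 415948\right) \left(-389055 - 246417\right) = 497398 \left(-635472\right) = -316082501856$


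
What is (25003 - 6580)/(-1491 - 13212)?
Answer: -6141/4901 ≈ -1.2530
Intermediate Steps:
(25003 - 6580)/(-1491 - 13212) = 18423/(-14703) = 18423*(-1/14703) = -6141/4901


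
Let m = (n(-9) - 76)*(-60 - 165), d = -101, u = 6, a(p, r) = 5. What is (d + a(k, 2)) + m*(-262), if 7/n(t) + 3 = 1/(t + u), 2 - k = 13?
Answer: -4604091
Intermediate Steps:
k = -11 (k = 2 - 1*13 = 2 - 13 = -11)
n(t) = 7/(-3 + 1/(6 + t)) (n(t) = 7/(-3 + 1/(t + 6)) = 7/(-3 + 1/(6 + t)))
m = 35145/2 (m = (7*(-6 - 1*(-9))/(17 + 3*(-9)) - 76)*(-60 - 165) = (7*(-6 + 9)/(17 - 27) - 76)*(-225) = (7*3/(-10) - 76)*(-225) = (7*(-1/10)*3 - 76)*(-225) = (-21/10 - 76)*(-225) = -781/10*(-225) = 35145/2 ≈ 17573.)
(d + a(k, 2)) + m*(-262) = (-101 + 5) + (35145/2)*(-262) = -96 - 4603995 = -4604091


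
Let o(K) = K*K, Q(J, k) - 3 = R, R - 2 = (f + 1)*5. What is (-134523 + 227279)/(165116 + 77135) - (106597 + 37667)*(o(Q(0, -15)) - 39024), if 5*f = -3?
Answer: 1362102129932156/242251 ≈ 5.6227e+9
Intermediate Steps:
f = -3/5 (f = (1/5)*(-3) = -3/5 ≈ -0.60000)
R = 4 (R = 2 + (-3/5 + 1)*5 = 2 + (2/5)*5 = 2 + 2 = 4)
Q(J, k) = 7 (Q(J, k) = 3 + 4 = 7)
o(K) = K**2
(-134523 + 227279)/(165116 + 77135) - (106597 + 37667)*(o(Q(0, -15)) - 39024) = (-134523 + 227279)/(165116 + 77135) - (106597 + 37667)*(7**2 - 39024) = 92756/242251 - 144264*(49 - 39024) = 92756*(1/242251) - 144264*(-38975) = 92756/242251 - 1*(-5622689400) = 92756/242251 + 5622689400 = 1362102129932156/242251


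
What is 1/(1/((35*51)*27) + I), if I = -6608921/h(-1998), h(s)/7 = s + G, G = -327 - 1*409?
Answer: 131765130/45502423819 ≈ 0.0028958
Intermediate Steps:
G = -736 (G = -327 - 409 = -736)
h(s) = -5152 + 7*s (h(s) = 7*(s - 736) = 7*(-736 + s) = -5152 + 7*s)
I = 6608921/19138 (I = -6608921/(-5152 + 7*(-1998)) = -6608921/(-5152 - 13986) = -6608921/(-19138) = -6608921*(-1/19138) = 6608921/19138 ≈ 345.33)
1/(1/((35*51)*27) + I) = 1/(1/((35*51)*27) + 6608921/19138) = 1/(1/(1785*27) + 6608921/19138) = 1/(1/48195 + 6608921/19138) = 1/(45502423819/131765130) = 131765130/45502423819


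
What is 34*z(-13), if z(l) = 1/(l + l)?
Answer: -17/13 ≈ -1.3077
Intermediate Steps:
z(l) = 1/(2*l)
34*z(-13) = 34*((½)/(-13)) = 34*((½)*(-1/13)) = 34*(-1/26) = -17/13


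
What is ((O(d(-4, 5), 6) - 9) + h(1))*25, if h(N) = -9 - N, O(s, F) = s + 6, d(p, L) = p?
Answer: -425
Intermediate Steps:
O(s, F) = 6 + s
((O(d(-4, 5), 6) - 9) + h(1))*25 = (((6 - 4) - 9) + (-9 - 1*1))*25 = ((2 - 9) + (-9 - 1))*25 = (-7 - 10)*25 = -17*25 = -425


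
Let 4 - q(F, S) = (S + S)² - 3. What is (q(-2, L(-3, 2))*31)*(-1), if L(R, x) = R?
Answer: 899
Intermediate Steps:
q(F, S) = 7 - 4*S² (q(F, S) = 4 - ((S + S)² - 3) = 4 - ((2*S)² - 3) = 4 - (4*S² - 3) = 4 - (-3 + 4*S²) = 4 + (3 - 4*S²) = 7 - 4*S²)
(q(-2, L(-3, 2))*31)*(-1) = ((7 - 4*(-3)²)*31)*(-1) = ((7 - 4*9)*31)*(-1) = ((7 - 36)*31)*(-1) = -29*31*(-1) = -899*(-1) = 899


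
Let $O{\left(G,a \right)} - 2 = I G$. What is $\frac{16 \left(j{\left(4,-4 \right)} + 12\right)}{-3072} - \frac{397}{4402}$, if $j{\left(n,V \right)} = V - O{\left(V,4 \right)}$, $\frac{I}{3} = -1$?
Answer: $- \frac{4151}{70432} \approx -0.058936$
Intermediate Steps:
$I = -3$ ($I = 3 \left(-1\right) = -3$)
$O{\left(G,a \right)} = 2 - 3 G$
$j{\left(n,V \right)} = -2 + 4 V$ ($j{\left(n,V \right)} = V - \left(2 - 3 V\right) = V + \left(-2 + 3 V\right) = -2 + 4 V$)
$\frac{16 \left(j{\left(4,-4 \right)} + 12\right)}{-3072} - \frac{397}{4402} = \frac{16 \left(\left(-2 + 4 \left(-4\right)\right) + 12\right)}{-3072} - \frac{397}{4402} = 16 \left(\left(-2 - 16\right) + 12\right) \left(- \frac{1}{3072}\right) - \frac{397}{4402} = 16 \left(-18 + 12\right) \left(- \frac{1}{3072}\right) - \frac{397}{4402} = 16 \left(-6\right) \left(- \frac{1}{3072}\right) - \frac{397}{4402} = \left(-96\right) \left(- \frac{1}{3072}\right) - \frac{397}{4402} = \frac{1}{32} - \frac{397}{4402} = - \frac{4151}{70432}$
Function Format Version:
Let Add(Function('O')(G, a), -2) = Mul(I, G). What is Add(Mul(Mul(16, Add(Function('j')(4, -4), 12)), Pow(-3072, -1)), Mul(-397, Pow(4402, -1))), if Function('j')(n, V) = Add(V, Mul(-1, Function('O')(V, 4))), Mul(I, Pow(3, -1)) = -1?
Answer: Rational(-4151, 70432) ≈ -0.058936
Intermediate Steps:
I = -3 (I = Mul(3, -1) = -3)
Function('O')(G, a) = Add(2, Mul(-3, G))
Function('j')(n, V) = Add(-2, Mul(4, V)) (Function('j')(n, V) = Add(V, Mul(-1, Add(2, Mul(-3, V)))) = Add(V, Add(-2, Mul(3, V))) = Add(-2, Mul(4, V)))
Add(Mul(Mul(16, Add(Function('j')(4, -4), 12)), Pow(-3072, -1)), Mul(-397, Pow(4402, -1))) = Add(Mul(Mul(16, Add(Add(-2, Mul(4, -4)), 12)), Pow(-3072, -1)), Mul(-397, Pow(4402, -1))) = Add(Mul(Mul(16, Add(Add(-2, -16), 12)), Rational(-1, 3072)), Mul(-397, Rational(1, 4402))) = Add(Mul(Mul(16, Add(-18, 12)), Rational(-1, 3072)), Rational(-397, 4402)) = Add(Mul(Mul(16, -6), Rational(-1, 3072)), Rational(-397, 4402)) = Add(Mul(-96, Rational(-1, 3072)), Rational(-397, 4402)) = Add(Rational(1, 32), Rational(-397, 4402)) = Rational(-4151, 70432)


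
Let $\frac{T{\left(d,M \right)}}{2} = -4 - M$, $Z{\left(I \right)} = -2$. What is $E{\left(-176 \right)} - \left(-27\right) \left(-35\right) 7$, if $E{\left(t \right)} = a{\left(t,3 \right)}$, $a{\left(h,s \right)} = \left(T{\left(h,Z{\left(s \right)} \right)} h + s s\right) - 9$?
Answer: $-5911$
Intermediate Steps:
$T{\left(d,M \right)} = -8 - 2 M$ ($T{\left(d,M \right)} = 2 \left(-4 - M\right) = -8 - 2 M$)
$a{\left(h,s \right)} = -9 + s^{2} - 4 h$ ($a{\left(h,s \right)} = \left(\left(-8 - -4\right) h + s s\right) - 9 = \left(\left(-8 + 4\right) h + s^{2}\right) - 9 = \left(- 4 h + s^{2}\right) - 9 = \left(s^{2} - 4 h\right) - 9 = -9 + s^{2} - 4 h$)
$E{\left(t \right)} = - 4 t$ ($E{\left(t \right)} = -9 + 3^{2} - 4 t = -9 + 9 - 4 t = - 4 t$)
$E{\left(-176 \right)} - \left(-27\right) \left(-35\right) 7 = \left(-4\right) \left(-176\right) - \left(-27\right) \left(-35\right) 7 = 704 - 945 \cdot 7 = 704 - 6615 = -5911$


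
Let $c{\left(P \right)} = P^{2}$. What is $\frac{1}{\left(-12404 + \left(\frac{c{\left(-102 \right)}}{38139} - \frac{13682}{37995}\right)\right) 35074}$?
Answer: $- \frac{483030435}{210147683917047604} \approx -2.2985 \cdot 10^{-9}$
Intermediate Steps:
$\frac{1}{\left(-12404 + \left(\frac{c{\left(-102 \right)}}{38139} - \frac{13682}{37995}\right)\right) 35074} = \frac{1}{\left(-12404 - \left(\frac{13682}{37995} - \frac{\left(-102\right)^{2}}{38139}\right)\right) 35074} = \frac{1}{-12404 + \left(10404 \cdot \frac{1}{38139} - \frac{13682}{37995}\right)} \frac{1}{35074} = \frac{1}{-12404 + \left(\frac{3468}{12713} - \frac{13682}{37995}\right)} \frac{1}{35074} = \frac{1}{-12404 - \frac{42172606}{483030435}} \cdot \frac{1}{35074} = \frac{1}{- \frac{5991551688346}{483030435}} \cdot \frac{1}{35074} = \left(- \frac{483030435}{5991551688346}\right) \frac{1}{35074} = - \frac{483030435}{210147683917047604}$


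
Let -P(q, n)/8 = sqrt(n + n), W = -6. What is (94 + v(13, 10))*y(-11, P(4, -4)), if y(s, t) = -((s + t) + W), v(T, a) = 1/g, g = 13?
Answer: 20791/13 + 19568*I*sqrt(2)/13 ≈ 1599.3 + 2128.7*I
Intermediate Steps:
v(T, a) = 1/13
P(q, n) = -8*sqrt(2)*sqrt(n) (P(q, n) = -8*sqrt(n + n) = -8*sqrt(2)*sqrt(n))
y(s, t) = 6 - s - t (y(s, t) = -((s + t) - 6) = -(-6 + s + t) = 6 - s - t)
(94 + v(13, 10))*y(-11, P(4, -4)) = (94 + 1/13)*(6 - 1*(-11) - (-8)*sqrt(2)*sqrt(-4)) = 1223*(6 + 11 - (-8)*sqrt(2)*2*I)/13 = 1223*(6 + 11 - (-16)*I*sqrt(2))/13 = 1223*(6 + 11 + 16*I*sqrt(2))/13 = 1223*(17 + 16*I*sqrt(2))/13 = 20791/13 + 19568*I*sqrt(2)/13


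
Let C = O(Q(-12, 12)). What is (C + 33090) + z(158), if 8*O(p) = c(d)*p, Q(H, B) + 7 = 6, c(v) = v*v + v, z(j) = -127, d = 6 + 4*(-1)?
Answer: 131849/4 ≈ 32962.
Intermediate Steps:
d = 2 (d = 6 - 4 = 2)
c(v) = v + v**2 (c(v) = v**2 + v = v + v**2)
Q(H, B) = -1 (Q(H, B) = -7 + 6 = -1)
O(p) = 3*p/4 (O(p) = ((2*(1 + 2))*p)/8 = ((2*3)*p)/8 = (6*p)/8 = 3*p/4)
C = -3/4 (C = (3/4)*(-1) = -3/4 ≈ -0.75000)
(C + 33090) + z(158) = (-3/4 + 33090) - 127 = 132357/4 - 127 = 131849/4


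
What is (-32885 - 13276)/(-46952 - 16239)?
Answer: 46161/63191 ≈ 0.73050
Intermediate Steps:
(-32885 - 13276)/(-46952 - 16239) = -46161/(-63191) = -46161*(-1/63191) = 46161/63191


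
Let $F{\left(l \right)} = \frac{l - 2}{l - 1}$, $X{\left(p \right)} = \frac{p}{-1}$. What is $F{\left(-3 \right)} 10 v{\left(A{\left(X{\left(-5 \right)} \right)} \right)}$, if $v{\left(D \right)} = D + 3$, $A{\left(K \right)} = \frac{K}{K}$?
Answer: $50$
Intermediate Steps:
$X{\left(p \right)} = - p$ ($X{\left(p \right)} = p \left(-1\right) = - p$)
$A{\left(K \right)} = 1$
$v{\left(D \right)} = 3 + D$
$F{\left(l \right)} = \frac{-2 + l}{-1 + l}$
$F{\left(-3 \right)} 10 v{\left(A{\left(X{\left(-5 \right)} \right)} \right)} = \frac{-2 - 3}{-1 - 3} \cdot 10 \left(3 + 1\right) = \frac{1}{-4} \left(-5\right) 10 \cdot 4 = \left(- \frac{1}{4}\right) \left(-5\right) 10 \cdot 4 = \frac{5}{4} \cdot 10 \cdot 4 = \frac{25}{2} \cdot 4 = 50$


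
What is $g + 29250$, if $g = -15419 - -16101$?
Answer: $29932$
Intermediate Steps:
$g = 682$ ($g = -15419 + 16101 = 682$)
$g + 29250 = 682 + 29250 = 29932$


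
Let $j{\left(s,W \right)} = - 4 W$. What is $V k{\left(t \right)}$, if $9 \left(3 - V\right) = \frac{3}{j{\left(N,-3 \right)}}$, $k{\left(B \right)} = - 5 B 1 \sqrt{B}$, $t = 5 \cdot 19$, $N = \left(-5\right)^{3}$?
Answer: $- \frac{50825 \sqrt{95}}{36} \approx -13761.0$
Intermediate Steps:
$N = -125$
$t = 95$
$k{\left(B \right)} = - 5 B^{\frac{3}{2}}$ ($k{\left(B \right)} = - 5 B \sqrt{B} = - 5 B^{\frac{3}{2}}$)
$V = \frac{107}{36}$ ($V = 3 - \frac{3 \frac{1}{\left(-4\right) \left(-3\right)}}{9} = 3 - \frac{3 \cdot \frac{1}{12}}{9} = 3 - \frac{1}{36} = \frac{107}{36} \approx 2.9722$)
$V k{\left(t \right)} = \frac{107 \left(- 5 \cdot 95^{\frac{3}{2}}\right)}{36} = \frac{107 \left(- 5 \cdot 95 \sqrt{95}\right)}{36} = \frac{107 \left(- 475 \sqrt{95}\right)}{36} = - \frac{50825 \sqrt{95}}{36}$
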